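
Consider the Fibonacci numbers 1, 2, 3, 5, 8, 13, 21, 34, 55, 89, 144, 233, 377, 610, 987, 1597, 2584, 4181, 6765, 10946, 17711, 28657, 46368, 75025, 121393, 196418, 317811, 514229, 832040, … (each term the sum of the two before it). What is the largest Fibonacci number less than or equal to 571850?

514229

514229 ≤ 571850 < 832040, so the largest Fibonacci number not exceeding 571850 is 514229.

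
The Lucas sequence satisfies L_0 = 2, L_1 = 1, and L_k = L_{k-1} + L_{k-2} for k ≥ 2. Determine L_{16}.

Iterating the recurrence up to L_{8} = 47 and L_{7} = 29:
L_{9} = L_{8} + L_{7} = 47 + 29 = 76
L_{10} = L_{9} + L_{8} = 76 + 47 = 123
L_{11} = L_{10} + L_{9} = 123 + 76 = 199
L_{12} = L_{11} + L_{10} = 199 + 123 = 322
L_{13} = L_{12} + L_{11} = 322 + 199 = 521
L_{14} = L_{13} + L_{12} = 521 + 322 = 843
L_{15} = L_{14} + L_{13} = 843 + 521 = 1364
L_{16} = L_{15} + L_{14} = 1364 + 843 = 2207

2207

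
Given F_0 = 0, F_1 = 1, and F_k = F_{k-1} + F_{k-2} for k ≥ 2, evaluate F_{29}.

514229

Iterating the recurrence up to F_{23} = 28657 and F_{22} = 17711:
F_{24} = F_{23} + F_{22} = 28657 + 17711 = 46368
F_{25} = F_{24} + F_{23} = 46368 + 28657 = 75025
F_{26} = F_{25} + F_{24} = 75025 + 46368 = 121393
F_{27} = F_{26} + F_{25} = 121393 + 75025 = 196418
F_{28} = F_{27} + F_{26} = 196418 + 121393 = 317811
F_{29} = F_{28} + F_{27} = 317811 + 196418 = 514229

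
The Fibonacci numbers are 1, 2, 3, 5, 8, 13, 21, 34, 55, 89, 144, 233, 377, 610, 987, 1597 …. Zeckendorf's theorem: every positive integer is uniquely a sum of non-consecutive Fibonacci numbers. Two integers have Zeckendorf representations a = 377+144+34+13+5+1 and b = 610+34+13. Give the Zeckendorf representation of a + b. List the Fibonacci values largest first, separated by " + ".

The two numbers are 574 and 657, so their sum is 1231.
1231: greatest Fibonacci not exceeding it is 987, leaving 244
244: greatest Fibonacci not exceeding it is 233, leaving 11
11: greatest Fibonacci not exceeding it is 8, leaving 3
3: greatest Fibonacci not exceeding it is 3, leaving 0

987 + 233 + 8 + 3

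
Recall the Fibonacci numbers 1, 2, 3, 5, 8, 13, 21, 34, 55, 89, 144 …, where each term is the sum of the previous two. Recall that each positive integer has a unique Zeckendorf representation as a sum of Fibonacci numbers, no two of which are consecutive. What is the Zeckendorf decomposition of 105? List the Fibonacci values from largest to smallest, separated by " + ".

89 + 13 + 3

105 − 89 = 16
16 − 13 = 3
3 − 3 = 0
So 105 = 89 + 13 + 3, with no two terms consecutive in the sequence.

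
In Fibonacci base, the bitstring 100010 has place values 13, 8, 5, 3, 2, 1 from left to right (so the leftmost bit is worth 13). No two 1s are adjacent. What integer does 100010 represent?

15

Summing the place values of the 1 bits: 13 + 2 = 15.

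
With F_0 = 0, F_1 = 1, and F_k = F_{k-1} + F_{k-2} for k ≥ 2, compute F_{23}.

Iterating the recurrence up to F_{16} = 987 and F_{15} = 610:
F_{17} = F_{16} + F_{15} = 987 + 610 = 1597
F_{18} = F_{17} + F_{16} = 1597 + 987 = 2584
F_{19} = F_{18} + F_{17} = 2584 + 1597 = 4181
F_{20} = F_{19} + F_{18} = 4181 + 2584 = 6765
F_{21} = F_{20} + F_{19} = 6765 + 4181 = 10946
F_{22} = F_{21} + F_{20} = 10946 + 6765 = 17711
F_{23} = F_{22} + F_{21} = 17711 + 10946 = 28657

28657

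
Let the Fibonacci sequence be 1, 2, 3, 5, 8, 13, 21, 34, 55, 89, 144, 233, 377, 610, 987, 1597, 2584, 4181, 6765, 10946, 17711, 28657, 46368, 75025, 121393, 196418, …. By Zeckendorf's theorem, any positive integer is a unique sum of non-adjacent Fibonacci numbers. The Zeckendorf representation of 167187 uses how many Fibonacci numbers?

8

Greedily peel off the largest Fibonacci term at each step:
subtract 121393 from 167187: 45794 remains
subtract 28657 from 45794: 17137 remains
subtract 10946 from 17137: 6191 remains
subtract 4181 from 6191: 2010 remains
subtract 1597 from 2010: 413 remains
subtract 377 from 413: 36 remains
subtract 34 from 36: 2 remains
subtract 2 from 2: 0 remains
167187 = 121393 + 28657 + 10946 + 4181 + 1597 + 377 + 34 + 2, which has 8 terms.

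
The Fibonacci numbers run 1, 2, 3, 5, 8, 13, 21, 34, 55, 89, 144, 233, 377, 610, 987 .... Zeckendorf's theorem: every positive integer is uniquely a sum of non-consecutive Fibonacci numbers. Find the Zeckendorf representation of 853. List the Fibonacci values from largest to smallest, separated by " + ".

subtract 610 from 853: 243 remains
subtract 233 from 243: 10 remains
subtract 8 from 10: 2 remains
subtract 2 from 2: 0 remains
So 853 = 610 + 233 + 8 + 2, with no two terms consecutive in the sequence.

610 + 233 + 8 + 2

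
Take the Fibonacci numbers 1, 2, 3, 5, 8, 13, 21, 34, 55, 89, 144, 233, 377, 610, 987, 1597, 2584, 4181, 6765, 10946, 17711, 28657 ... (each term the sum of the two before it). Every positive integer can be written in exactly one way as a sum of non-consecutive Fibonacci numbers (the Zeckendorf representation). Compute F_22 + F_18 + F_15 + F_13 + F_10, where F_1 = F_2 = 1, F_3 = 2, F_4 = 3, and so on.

21193

F_22 + F_18 + F_15 + F_13 + F_10 = 17711 + 2584 + 610 + 233 + 55 = 21193.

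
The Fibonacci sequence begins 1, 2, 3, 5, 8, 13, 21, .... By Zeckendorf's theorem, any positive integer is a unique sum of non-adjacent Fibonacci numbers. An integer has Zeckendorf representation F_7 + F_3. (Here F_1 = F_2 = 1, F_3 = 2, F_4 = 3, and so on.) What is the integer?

F_7 + F_3 = 13 + 2 = 15.

15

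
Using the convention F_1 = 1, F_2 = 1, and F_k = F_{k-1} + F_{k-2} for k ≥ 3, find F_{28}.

317811

Iterating the recurrence up to F_{24} = 46368 and F_{23} = 28657:
F_{25} = F_{24} + F_{23} = 46368 + 28657 = 75025
F_{26} = F_{25} + F_{24} = 75025 + 46368 = 121393
F_{27} = F_{26} + F_{25} = 121393 + 75025 = 196418
F_{28} = F_{27} + F_{26} = 196418 + 121393 = 317811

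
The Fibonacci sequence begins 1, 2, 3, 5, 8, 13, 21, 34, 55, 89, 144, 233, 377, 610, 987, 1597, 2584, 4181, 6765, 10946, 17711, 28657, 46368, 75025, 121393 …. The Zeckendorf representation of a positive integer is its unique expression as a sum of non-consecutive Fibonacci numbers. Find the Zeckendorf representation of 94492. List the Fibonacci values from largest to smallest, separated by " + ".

75025 + 17711 + 1597 + 144 + 13 + 2

largest Fibonacci ≤ 94492 is 75025; 94492 − 75025 = 19467
largest Fibonacci ≤ 19467 is 17711; 19467 − 17711 = 1756
largest Fibonacci ≤ 1756 is 1597; 1756 − 1597 = 159
largest Fibonacci ≤ 159 is 144; 159 − 144 = 15
largest Fibonacci ≤ 15 is 13; 15 − 13 = 2
largest Fibonacci ≤ 2 is 2; 2 − 2 = 0
So 94492 = 75025 + 17711 + 1597 + 144 + 13 + 2, with no two terms consecutive in the sequence.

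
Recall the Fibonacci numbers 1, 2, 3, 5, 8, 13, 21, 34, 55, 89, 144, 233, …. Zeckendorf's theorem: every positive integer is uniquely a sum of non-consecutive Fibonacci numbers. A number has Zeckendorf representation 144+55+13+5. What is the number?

144+55+13+5 = 217.

217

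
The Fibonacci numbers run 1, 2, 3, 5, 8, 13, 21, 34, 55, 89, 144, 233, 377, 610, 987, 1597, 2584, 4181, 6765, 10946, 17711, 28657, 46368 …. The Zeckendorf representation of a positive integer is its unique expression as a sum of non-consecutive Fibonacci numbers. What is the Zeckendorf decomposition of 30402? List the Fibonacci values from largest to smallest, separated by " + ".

30402 − 28657 = 1745
1745 − 1597 = 148
148 − 144 = 4
4 − 3 = 1
1 − 1 = 0
So 30402 = 28657 + 1597 + 144 + 3 + 1, with no two terms consecutive in the sequence.

28657 + 1597 + 144 + 3 + 1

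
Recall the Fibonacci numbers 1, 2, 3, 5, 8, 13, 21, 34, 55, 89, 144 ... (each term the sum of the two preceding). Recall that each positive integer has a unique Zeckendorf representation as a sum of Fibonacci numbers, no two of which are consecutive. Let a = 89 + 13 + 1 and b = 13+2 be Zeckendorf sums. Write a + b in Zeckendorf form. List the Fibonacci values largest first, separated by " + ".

89 + 21 + 8

The two numbers are 103 and 15, so their sum is 118.
largest Fibonacci ≤ 118 is 89; 118 − 89 = 29
largest Fibonacci ≤ 29 is 21; 29 − 21 = 8
largest Fibonacci ≤ 8 is 8; 8 − 8 = 0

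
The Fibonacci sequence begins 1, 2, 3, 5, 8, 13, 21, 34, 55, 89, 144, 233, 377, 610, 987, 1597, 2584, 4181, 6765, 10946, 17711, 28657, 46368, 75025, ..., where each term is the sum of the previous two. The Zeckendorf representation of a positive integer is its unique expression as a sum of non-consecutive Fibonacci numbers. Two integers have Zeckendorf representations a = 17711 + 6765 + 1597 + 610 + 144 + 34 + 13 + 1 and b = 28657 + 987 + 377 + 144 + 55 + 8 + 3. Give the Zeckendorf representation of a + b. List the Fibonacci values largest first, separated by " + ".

The two numbers are 26875 and 30231, so their sum is 57106.
Greedy algorithm:
46368 ≤ 57106 < 75025, so take 46368; remainder 10738
6765 ≤ 10738 < 10946, so take 6765; remainder 3973
2584 ≤ 3973 < 4181, so take 2584; remainder 1389
987 ≤ 1389 < 1597, so take 987; remainder 402
377 ≤ 402 < 610, so take 377; remainder 25
21 ≤ 25 < 34, so take 21; remainder 4
3 ≤ 4 < 5, so take 3; remainder 1
1 ≤ 1 < 2, so take 1; remainder 0

46368 + 6765 + 2584 + 987 + 377 + 21 + 3 + 1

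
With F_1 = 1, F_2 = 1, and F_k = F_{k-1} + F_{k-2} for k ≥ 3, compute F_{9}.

Iterating the recurrence up to F_{4} = 3 and F_{3} = 2:
F_{5} = F_{4} + F_{3} = 3 + 2 = 5
F_{6} = F_{5} + F_{4} = 5 + 3 = 8
F_{7} = F_{6} + F_{5} = 8 + 5 = 13
F_{8} = F_{7} + F_{6} = 13 + 8 = 21
F_{9} = F_{8} + F_{7} = 21 + 13 = 34

34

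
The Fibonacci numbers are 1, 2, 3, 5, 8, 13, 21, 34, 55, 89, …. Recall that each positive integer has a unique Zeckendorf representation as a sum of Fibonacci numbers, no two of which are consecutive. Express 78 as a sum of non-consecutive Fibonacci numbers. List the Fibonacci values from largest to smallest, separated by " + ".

take 55 (≤ 78); 78 − 55 = 23
take 21 (≤ 23); 23 − 21 = 2
take 2 (≤ 2); 2 − 2 = 0
So 78 = 55 + 21 + 2, with no two terms consecutive in the sequence.

55 + 21 + 2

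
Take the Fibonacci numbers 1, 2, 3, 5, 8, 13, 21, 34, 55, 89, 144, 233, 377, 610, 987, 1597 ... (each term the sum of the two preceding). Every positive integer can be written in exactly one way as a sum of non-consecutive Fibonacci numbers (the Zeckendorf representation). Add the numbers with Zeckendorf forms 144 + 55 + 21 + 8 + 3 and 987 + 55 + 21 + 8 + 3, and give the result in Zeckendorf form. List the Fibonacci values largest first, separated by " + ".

987 + 233 + 55 + 21 + 8 + 1

The two numbers are 231 and 1074, so their sum is 1305.
take 987 (≤ 1305); 1305 − 987 = 318
take 233 (≤ 318); 318 − 233 = 85
take 55 (≤ 85); 85 − 55 = 30
take 21 (≤ 30); 30 − 21 = 9
take 8 (≤ 9); 9 − 8 = 1
take 1 (≤ 1); 1 − 1 = 0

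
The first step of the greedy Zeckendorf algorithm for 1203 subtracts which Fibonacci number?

987

987 ≤ 1203 < 1597, so the largest Fibonacci number not exceeding 1203 is 987.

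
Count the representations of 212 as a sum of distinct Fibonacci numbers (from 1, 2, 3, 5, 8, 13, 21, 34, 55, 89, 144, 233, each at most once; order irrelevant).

Starting from the Zeckendorf form and repeatedly splitting a term F_k into F_{k−1} + F_{k−2} (when neither is already used) reaches every representation.
212 = 144+55+13 = 144+55+8+5 = 144+34+21+13 = … (6 more), for 9 in all.

9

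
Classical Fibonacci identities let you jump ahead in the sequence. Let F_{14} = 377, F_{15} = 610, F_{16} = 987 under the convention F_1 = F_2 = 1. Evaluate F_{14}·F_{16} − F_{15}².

377·987 − 610² = 372099 − 372100 = -1. (Cassini's identity: F_{k−1}F_{k+1} − F_k² = (−1)^k.)

-1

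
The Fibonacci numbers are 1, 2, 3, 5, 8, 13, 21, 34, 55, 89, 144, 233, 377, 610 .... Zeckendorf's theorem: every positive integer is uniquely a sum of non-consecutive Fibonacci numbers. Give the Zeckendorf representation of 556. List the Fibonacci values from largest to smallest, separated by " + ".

377 + 144 + 34 + 1

Greedily peel off the largest Fibonacci term at each step:
largest Fibonacci ≤ 556 is 377; 556 − 377 = 179
largest Fibonacci ≤ 179 is 144; 179 − 144 = 35
largest Fibonacci ≤ 35 is 34; 35 − 34 = 1
largest Fibonacci ≤ 1 is 1; 1 − 1 = 0
So 556 = 377 + 144 + 34 + 1, with no two terms consecutive in the sequence.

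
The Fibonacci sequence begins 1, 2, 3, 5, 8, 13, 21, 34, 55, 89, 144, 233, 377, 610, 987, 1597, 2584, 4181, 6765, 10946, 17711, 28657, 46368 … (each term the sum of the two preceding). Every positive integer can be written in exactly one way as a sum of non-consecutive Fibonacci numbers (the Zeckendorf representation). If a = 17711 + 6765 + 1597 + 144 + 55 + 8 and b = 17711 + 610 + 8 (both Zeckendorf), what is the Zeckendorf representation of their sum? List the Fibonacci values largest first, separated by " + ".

The two numbers are 26280 and 18329, so their sum is 44609.
44609: greatest Fibonacci not exceeding it is 28657, leaving 15952
15952: greatest Fibonacci not exceeding it is 10946, leaving 5006
5006: greatest Fibonacci not exceeding it is 4181, leaving 825
825: greatest Fibonacci not exceeding it is 610, leaving 215
215: greatest Fibonacci not exceeding it is 144, leaving 71
71: greatest Fibonacci not exceeding it is 55, leaving 16
16: greatest Fibonacci not exceeding it is 13, leaving 3
3: greatest Fibonacci not exceeding it is 3, leaving 0

28657 + 10946 + 4181 + 610 + 144 + 55 + 13 + 3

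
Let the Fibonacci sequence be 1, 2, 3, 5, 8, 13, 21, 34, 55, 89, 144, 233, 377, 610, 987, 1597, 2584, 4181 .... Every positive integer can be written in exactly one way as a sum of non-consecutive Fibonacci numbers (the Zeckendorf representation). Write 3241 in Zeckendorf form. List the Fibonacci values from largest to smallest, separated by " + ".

2584 + 610 + 34 + 13

subtract 2584 from 3241: 657 remains
subtract 610 from 657: 47 remains
subtract 34 from 47: 13 remains
subtract 13 from 13: 0 remains
So 3241 = 2584 + 610 + 34 + 13, with no two terms consecutive in the sequence.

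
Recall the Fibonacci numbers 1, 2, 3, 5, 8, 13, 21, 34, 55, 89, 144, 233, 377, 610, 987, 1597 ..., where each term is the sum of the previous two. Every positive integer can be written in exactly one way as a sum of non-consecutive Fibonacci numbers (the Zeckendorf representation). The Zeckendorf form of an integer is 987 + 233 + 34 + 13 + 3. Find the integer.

987 + 233 + 34 + 13 + 3 = 1270.

1270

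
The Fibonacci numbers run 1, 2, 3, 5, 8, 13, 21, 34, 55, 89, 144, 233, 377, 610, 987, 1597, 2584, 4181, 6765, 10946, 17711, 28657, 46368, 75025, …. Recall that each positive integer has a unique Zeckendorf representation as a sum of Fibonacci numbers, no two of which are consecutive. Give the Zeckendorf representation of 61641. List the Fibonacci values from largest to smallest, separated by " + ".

61641: greatest Fibonacci not exceeding it is 46368, leaving 15273
15273: greatest Fibonacci not exceeding it is 10946, leaving 4327
4327: greatest Fibonacci not exceeding it is 4181, leaving 146
146: greatest Fibonacci not exceeding it is 144, leaving 2
2: greatest Fibonacci not exceeding it is 2, leaving 0
So 61641 = 46368 + 10946 + 4181 + 144 + 2, with no two terms consecutive in the sequence.

46368 + 10946 + 4181 + 144 + 2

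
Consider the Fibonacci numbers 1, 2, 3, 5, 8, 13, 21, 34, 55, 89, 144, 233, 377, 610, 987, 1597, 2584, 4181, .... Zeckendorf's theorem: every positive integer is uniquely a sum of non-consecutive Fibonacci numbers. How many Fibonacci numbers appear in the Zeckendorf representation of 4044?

6

take 2584 (≤ 4044); 4044 − 2584 = 1460
take 987 (≤ 1460); 1460 − 987 = 473
take 377 (≤ 473); 473 − 377 = 96
take 89 (≤ 96); 96 − 89 = 7
take 5 (≤ 7); 7 − 5 = 2
take 2 (≤ 2); 2 − 2 = 0
4044 = 2584 + 987 + 377 + 89 + 5 + 2, which has 6 terms.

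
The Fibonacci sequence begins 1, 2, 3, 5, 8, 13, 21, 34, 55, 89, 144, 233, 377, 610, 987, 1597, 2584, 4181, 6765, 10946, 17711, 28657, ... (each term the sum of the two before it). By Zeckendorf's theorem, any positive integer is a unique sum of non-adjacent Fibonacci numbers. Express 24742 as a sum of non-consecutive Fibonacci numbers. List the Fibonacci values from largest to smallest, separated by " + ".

17711 + 6765 + 233 + 21 + 8 + 3 + 1

Greedy algorithm:
subtract 17711 from 24742: 7031 remains
subtract 6765 from 7031: 266 remains
subtract 233 from 266: 33 remains
subtract 21 from 33: 12 remains
subtract 8 from 12: 4 remains
subtract 3 from 4: 1 remains
subtract 1 from 1: 0 remains
So 24742 = 17711 + 6765 + 233 + 21 + 8 + 3 + 1, with no two terms consecutive in the sequence.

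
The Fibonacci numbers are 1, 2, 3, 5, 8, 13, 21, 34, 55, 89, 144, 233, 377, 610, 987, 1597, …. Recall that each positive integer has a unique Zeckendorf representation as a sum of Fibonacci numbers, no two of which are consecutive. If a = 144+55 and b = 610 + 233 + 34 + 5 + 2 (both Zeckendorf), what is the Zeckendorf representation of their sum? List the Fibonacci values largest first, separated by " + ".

987 + 89 + 5 + 2

The two numbers are 199 and 884, so their sum is 1083.
Greedy algorithm:
largest Fibonacci ≤ 1083 is 987; 1083 − 987 = 96
largest Fibonacci ≤ 96 is 89; 96 − 89 = 7
largest Fibonacci ≤ 7 is 5; 7 − 5 = 2
largest Fibonacci ≤ 2 is 2; 2 − 2 = 0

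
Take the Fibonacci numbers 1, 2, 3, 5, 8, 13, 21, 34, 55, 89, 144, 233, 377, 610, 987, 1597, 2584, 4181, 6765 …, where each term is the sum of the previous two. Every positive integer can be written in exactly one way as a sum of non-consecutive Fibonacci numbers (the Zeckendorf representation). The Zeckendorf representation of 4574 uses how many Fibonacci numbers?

4

4574: greatest Fibonacci not exceeding it is 4181, leaving 393
393: greatest Fibonacci not exceeding it is 377, leaving 16
16: greatest Fibonacci not exceeding it is 13, leaving 3
3: greatest Fibonacci not exceeding it is 3, leaving 0
4574 = 4181 + 377 + 13 + 3, which has 4 terms.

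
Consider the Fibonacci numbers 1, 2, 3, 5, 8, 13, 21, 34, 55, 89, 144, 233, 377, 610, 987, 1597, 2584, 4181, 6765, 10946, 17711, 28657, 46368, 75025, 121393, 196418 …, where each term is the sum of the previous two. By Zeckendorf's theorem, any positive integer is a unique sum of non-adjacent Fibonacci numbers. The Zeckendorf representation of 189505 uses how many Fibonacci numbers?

Greedy algorithm:
121393 ≤ 189505 < 196418, so take 121393; remainder 68112
46368 ≤ 68112 < 75025, so take 46368; remainder 21744
17711 ≤ 21744 < 28657, so take 17711; remainder 4033
2584 ≤ 4033 < 4181, so take 2584; remainder 1449
987 ≤ 1449 < 1597, so take 987; remainder 462
377 ≤ 462 < 610, so take 377; remainder 85
55 ≤ 85 < 89, so take 55; remainder 30
21 ≤ 30 < 34, so take 21; remainder 9
8 ≤ 9 < 13, so take 8; remainder 1
1 ≤ 1 < 2, so take 1; remainder 0
189505 = 121393 + 46368 + 17711 + 2584 + 987 + 377 + 55 + 21 + 8 + 1, which has 10 terms.

10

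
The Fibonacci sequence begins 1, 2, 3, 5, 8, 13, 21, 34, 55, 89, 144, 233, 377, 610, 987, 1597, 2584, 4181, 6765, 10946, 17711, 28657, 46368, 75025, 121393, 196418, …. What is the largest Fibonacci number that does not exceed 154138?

121393

121393 ≤ 154138 < 196418, so the largest Fibonacci number not exceeding 154138 is 121393.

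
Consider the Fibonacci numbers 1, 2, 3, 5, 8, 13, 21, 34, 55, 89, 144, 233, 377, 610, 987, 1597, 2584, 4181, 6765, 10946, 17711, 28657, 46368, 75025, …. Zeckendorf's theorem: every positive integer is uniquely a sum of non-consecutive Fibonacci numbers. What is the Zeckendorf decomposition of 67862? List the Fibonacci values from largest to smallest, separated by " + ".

46368 + 17711 + 2584 + 987 + 144 + 55 + 13

Repeatedly subtract the largest Fibonacci number that fits:
largest Fibonacci ≤ 67862 is 46368; 67862 − 46368 = 21494
largest Fibonacci ≤ 21494 is 17711; 21494 − 17711 = 3783
largest Fibonacci ≤ 3783 is 2584; 3783 − 2584 = 1199
largest Fibonacci ≤ 1199 is 987; 1199 − 987 = 212
largest Fibonacci ≤ 212 is 144; 212 − 144 = 68
largest Fibonacci ≤ 68 is 55; 68 − 55 = 13
largest Fibonacci ≤ 13 is 13; 13 − 13 = 0
So 67862 = 46368 + 17711 + 2584 + 987 + 144 + 55 + 13, with no two terms consecutive in the sequence.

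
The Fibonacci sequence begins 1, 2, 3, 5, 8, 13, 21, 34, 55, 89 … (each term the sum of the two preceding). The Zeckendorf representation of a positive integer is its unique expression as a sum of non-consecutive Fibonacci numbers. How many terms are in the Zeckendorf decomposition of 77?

3

77: greatest Fibonacci not exceeding it is 55, leaving 22
22: greatest Fibonacci not exceeding it is 21, leaving 1
1: greatest Fibonacci not exceeding it is 1, leaving 0
77 = 55 + 21 + 1, which has 3 terms.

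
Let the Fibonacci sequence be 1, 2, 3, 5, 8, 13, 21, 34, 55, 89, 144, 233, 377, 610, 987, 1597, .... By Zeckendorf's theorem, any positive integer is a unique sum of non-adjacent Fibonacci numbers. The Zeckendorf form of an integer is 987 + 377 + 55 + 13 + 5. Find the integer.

987 + 377 + 55 + 13 + 5 = 1437.

1437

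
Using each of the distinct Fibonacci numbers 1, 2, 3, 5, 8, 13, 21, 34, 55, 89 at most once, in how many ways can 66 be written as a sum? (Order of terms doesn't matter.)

Each representation comes from the Zeckendorf form by replacing some F_k with F_{k−1} + F_{k−2} where possible.
66 = 55+8+3 = 55+8+2+1 = 34+21+8+3 = 55+5+3+2+1 = … (3 more), for 7 in all.

7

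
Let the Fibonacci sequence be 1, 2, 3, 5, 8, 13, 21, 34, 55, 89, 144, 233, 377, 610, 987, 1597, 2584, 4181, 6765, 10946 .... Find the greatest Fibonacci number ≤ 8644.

6765 ≤ 8644 < 10946, so the largest Fibonacci number not exceeding 8644 is 6765.

6765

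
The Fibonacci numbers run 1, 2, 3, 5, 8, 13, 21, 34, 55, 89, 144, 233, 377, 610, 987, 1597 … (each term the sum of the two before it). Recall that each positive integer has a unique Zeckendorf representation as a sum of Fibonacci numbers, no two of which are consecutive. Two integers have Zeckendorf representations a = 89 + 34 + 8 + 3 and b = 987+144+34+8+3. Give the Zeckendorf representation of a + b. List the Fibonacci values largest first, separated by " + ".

987 + 233 + 89 + 1

The two numbers are 134 and 1176, so their sum is 1310.
Greedily peel off the largest Fibonacci term at each step:
1310: greatest Fibonacci not exceeding it is 987, leaving 323
323: greatest Fibonacci not exceeding it is 233, leaving 90
90: greatest Fibonacci not exceeding it is 89, leaving 1
1: greatest Fibonacci not exceeding it is 1, leaving 0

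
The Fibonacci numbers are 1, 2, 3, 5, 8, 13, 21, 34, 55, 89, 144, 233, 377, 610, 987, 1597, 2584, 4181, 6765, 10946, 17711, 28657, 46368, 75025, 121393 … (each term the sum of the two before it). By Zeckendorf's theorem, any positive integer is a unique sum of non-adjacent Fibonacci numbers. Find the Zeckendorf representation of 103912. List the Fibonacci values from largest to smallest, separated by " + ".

103912: greatest Fibonacci not exceeding it is 75025, leaving 28887
28887: greatest Fibonacci not exceeding it is 28657, leaving 230
230: greatest Fibonacci not exceeding it is 144, leaving 86
86: greatest Fibonacci not exceeding it is 55, leaving 31
31: greatest Fibonacci not exceeding it is 21, leaving 10
10: greatest Fibonacci not exceeding it is 8, leaving 2
2: greatest Fibonacci not exceeding it is 2, leaving 0
So 103912 = 75025 + 28657 + 144 + 55 + 21 + 8 + 2, with no two terms consecutive in the sequence.

75025 + 28657 + 144 + 55 + 21 + 8 + 2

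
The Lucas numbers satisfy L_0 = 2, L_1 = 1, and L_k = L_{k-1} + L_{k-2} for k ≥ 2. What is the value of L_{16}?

2207

Iterating the recurrence up to L_{8} = 47 and L_{7} = 29:
L_{9} = L_{8} + L_{7} = 47 + 29 = 76
L_{10} = L_{9} + L_{8} = 76 + 47 = 123
L_{11} = L_{10} + L_{9} = 123 + 76 = 199
L_{12} = L_{11} + L_{10} = 199 + 123 = 322
L_{13} = L_{12} + L_{11} = 322 + 199 = 521
L_{14} = L_{13} + L_{12} = 521 + 322 = 843
L_{15} = L_{14} + L_{13} = 843 + 521 = 1364
L_{16} = L_{15} + L_{14} = 1364 + 843 = 2207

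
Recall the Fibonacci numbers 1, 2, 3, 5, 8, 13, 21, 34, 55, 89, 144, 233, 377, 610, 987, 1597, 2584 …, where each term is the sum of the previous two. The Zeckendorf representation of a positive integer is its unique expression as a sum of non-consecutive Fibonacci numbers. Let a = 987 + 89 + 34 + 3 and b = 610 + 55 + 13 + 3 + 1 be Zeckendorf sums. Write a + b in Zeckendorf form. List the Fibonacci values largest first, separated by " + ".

The two numbers are 1113 and 682, so their sum is 1795.
1597 ≤ 1795 < 2584, so take 1597; remainder 198
144 ≤ 198 < 233, so take 144; remainder 54
34 ≤ 54 < 55, so take 34; remainder 20
13 ≤ 20 < 21, so take 13; remainder 7
5 ≤ 7 < 8, so take 5; remainder 2
2 ≤ 2 < 3, so take 2; remainder 0

1597 + 144 + 34 + 13 + 5 + 2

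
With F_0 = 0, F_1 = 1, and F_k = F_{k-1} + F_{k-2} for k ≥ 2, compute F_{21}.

Iterating the recurrence up to F_{16} = 987 and F_{15} = 610:
F_{17} = F_{16} + F_{15} = 987 + 610 = 1597
F_{18} = F_{17} + F_{16} = 1597 + 987 = 2584
F_{19} = F_{18} + F_{17} = 2584 + 1597 = 4181
F_{20} = F_{19} + F_{18} = 4181 + 2584 = 6765
F_{21} = F_{20} + F_{19} = 6765 + 4181 = 10946

10946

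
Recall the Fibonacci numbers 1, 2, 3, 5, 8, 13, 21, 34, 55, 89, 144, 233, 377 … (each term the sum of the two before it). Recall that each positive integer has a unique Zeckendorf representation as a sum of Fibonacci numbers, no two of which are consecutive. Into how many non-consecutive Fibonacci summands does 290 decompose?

3

Repeatedly subtract the largest Fibonacci number that fits:
290 − 233 = 57
57 − 55 = 2
2 − 2 = 0
290 = 233 + 55 + 2, which has 3 terms.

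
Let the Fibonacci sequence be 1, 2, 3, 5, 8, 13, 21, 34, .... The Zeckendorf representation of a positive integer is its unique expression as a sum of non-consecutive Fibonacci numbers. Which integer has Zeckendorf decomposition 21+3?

21+3 = 24.

24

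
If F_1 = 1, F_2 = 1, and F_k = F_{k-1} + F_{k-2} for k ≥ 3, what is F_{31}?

1346269

Iterating the recurrence up to F_{25} = 75025 and F_{24} = 46368:
F_{26} = F_{25} + F_{24} = 75025 + 46368 = 121393
F_{27} = F_{26} + F_{25} = 121393 + 75025 = 196418
F_{28} = F_{27} + F_{26} = 196418 + 121393 = 317811
F_{29} = F_{28} + F_{27} = 317811 + 196418 = 514229
F_{30} = F_{29} + F_{28} = 514229 + 317811 = 832040
F_{31} = F_{30} + F_{29} = 832040 + 514229 = 1346269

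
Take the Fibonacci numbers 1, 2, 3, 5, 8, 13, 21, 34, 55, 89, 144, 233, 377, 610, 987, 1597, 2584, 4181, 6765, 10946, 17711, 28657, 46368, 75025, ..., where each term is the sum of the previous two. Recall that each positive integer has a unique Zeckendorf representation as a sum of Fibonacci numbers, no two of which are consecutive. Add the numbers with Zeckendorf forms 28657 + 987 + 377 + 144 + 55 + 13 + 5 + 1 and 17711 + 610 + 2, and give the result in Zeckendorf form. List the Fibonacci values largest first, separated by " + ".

46368 + 1597 + 377 + 144 + 55 + 21

The two numbers are 30239 and 18323, so their sum is 48562.
Greedy algorithm:
subtract 46368 from 48562: 2194 remains
subtract 1597 from 2194: 597 remains
subtract 377 from 597: 220 remains
subtract 144 from 220: 76 remains
subtract 55 from 76: 21 remains
subtract 21 from 21: 0 remains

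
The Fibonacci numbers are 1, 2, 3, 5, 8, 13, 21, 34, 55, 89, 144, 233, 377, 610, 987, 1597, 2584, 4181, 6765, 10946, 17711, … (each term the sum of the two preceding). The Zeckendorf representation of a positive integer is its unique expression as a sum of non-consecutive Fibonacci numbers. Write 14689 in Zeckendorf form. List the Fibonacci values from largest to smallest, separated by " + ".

10946 + 2584 + 987 + 144 + 21 + 5 + 2

subtract 10946 from 14689: 3743 remains
subtract 2584 from 3743: 1159 remains
subtract 987 from 1159: 172 remains
subtract 144 from 172: 28 remains
subtract 21 from 28: 7 remains
subtract 5 from 7: 2 remains
subtract 2 from 2: 0 remains
So 14689 = 10946 + 2584 + 987 + 144 + 21 + 5 + 2, with no two terms consecutive in the sequence.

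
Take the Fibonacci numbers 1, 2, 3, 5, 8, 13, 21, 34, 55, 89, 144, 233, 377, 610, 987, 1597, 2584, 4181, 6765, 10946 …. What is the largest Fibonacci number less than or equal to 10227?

6765 ≤ 10227 < 10946, so the largest Fibonacci number not exceeding 10227 is 6765.

6765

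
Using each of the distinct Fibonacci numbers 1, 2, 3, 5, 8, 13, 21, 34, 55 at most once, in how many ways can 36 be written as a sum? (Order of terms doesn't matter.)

Each representation comes from the Zeckendorf form by replacing some F_k with F_{k−1} + F_{k−2} where possible.
36 = 34+2 = 21+13+2 = 21+8+5+2 — 3 representations.

3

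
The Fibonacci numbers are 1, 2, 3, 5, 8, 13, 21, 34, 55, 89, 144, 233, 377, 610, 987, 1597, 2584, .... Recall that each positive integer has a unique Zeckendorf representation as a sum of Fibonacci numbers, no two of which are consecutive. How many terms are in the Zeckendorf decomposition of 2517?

6

Greedy algorithm:
2517: greatest Fibonacci not exceeding it is 1597, leaving 920
920: greatest Fibonacci not exceeding it is 610, leaving 310
310: greatest Fibonacci not exceeding it is 233, leaving 77
77: greatest Fibonacci not exceeding it is 55, leaving 22
22: greatest Fibonacci not exceeding it is 21, leaving 1
1: greatest Fibonacci not exceeding it is 1, leaving 0
2517 = 1597 + 610 + 233 + 55 + 21 + 1, which has 6 terms.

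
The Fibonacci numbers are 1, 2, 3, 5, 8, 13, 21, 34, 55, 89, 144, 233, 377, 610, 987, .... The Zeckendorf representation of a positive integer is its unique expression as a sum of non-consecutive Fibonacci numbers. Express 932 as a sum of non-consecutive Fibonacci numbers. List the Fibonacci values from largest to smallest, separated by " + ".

932: greatest Fibonacci not exceeding it is 610, leaving 322
322: greatest Fibonacci not exceeding it is 233, leaving 89
89: greatest Fibonacci not exceeding it is 89, leaving 0
So 932 = 610 + 233 + 89, with no two terms consecutive in the sequence.

610 + 233 + 89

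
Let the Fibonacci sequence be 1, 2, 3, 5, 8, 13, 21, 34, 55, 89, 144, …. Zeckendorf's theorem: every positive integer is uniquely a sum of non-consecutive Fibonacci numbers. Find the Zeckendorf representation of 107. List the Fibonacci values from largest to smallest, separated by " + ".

subtract 89 from 107: 18 remains
subtract 13 from 18: 5 remains
subtract 5 from 5: 0 remains
So 107 = 89 + 13 + 5, with no two terms consecutive in the sequence.

89 + 13 + 5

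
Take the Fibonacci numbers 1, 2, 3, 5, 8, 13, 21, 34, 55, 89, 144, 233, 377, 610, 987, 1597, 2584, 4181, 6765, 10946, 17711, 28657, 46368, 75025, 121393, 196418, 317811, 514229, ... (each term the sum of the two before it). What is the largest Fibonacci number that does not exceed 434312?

317811

317811 ≤ 434312 < 514229, so the largest Fibonacci number not exceeding 434312 is 317811.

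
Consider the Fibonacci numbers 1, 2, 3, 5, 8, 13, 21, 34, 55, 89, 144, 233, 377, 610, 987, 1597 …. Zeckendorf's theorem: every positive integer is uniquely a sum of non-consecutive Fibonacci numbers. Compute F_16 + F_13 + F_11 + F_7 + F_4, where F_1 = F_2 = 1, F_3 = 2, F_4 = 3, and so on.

1325

F_16 + F_13 + F_11 + F_7 + F_4 = 987 + 233 + 89 + 13 + 3 = 1325.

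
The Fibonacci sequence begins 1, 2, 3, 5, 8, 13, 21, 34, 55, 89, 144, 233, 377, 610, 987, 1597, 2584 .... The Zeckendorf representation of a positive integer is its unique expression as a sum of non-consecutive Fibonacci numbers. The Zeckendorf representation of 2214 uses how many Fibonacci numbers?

take 1597 (≤ 2214); 2214 − 1597 = 617
take 610 (≤ 617); 617 − 610 = 7
take 5 (≤ 7); 7 − 5 = 2
take 2 (≤ 2); 2 − 2 = 0
2214 = 1597 + 610 + 5 + 2, which has 4 terms.

4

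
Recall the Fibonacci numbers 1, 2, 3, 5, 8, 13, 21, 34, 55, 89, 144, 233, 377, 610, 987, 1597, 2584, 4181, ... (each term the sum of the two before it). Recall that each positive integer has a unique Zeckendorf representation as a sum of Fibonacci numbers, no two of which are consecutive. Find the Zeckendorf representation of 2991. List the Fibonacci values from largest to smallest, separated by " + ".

Greedily peel off the largest Fibonacci term at each step:
largest Fibonacci ≤ 2991 is 2584; 2991 − 2584 = 407
largest Fibonacci ≤ 407 is 377; 407 − 377 = 30
largest Fibonacci ≤ 30 is 21; 30 − 21 = 9
largest Fibonacci ≤ 9 is 8; 9 − 8 = 1
largest Fibonacci ≤ 1 is 1; 1 − 1 = 0
So 2991 = 2584 + 377 + 21 + 8 + 1, with no two terms consecutive in the sequence.

2584 + 377 + 21 + 8 + 1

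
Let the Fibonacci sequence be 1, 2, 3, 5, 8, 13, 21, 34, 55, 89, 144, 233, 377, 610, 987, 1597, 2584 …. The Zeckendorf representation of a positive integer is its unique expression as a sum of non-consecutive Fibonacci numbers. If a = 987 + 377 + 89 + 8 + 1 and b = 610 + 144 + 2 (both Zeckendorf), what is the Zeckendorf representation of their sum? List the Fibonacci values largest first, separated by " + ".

1597 + 610 + 8 + 3

The two numbers are 1462 and 756, so their sum is 2218.
take 1597 (≤ 2218); 2218 − 1597 = 621
take 610 (≤ 621); 621 − 610 = 11
take 8 (≤ 11); 11 − 8 = 3
take 3 (≤ 3); 3 − 3 = 0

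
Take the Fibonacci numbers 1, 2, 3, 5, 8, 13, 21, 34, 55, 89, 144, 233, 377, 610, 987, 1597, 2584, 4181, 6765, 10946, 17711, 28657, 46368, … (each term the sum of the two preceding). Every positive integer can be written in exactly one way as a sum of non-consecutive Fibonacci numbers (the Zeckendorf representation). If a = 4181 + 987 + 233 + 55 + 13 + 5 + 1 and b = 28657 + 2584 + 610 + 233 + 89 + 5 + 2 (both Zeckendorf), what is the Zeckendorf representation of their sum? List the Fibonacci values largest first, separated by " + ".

The two numbers are 5475 and 32180, so their sum is 37655.
Greedily peel off the largest Fibonacci term at each step:
take 28657 (≤ 37655); 37655 − 28657 = 8998
take 6765 (≤ 8998); 8998 − 6765 = 2233
take 1597 (≤ 2233); 2233 − 1597 = 636
take 610 (≤ 636); 636 − 610 = 26
take 21 (≤ 26); 26 − 21 = 5
take 5 (≤ 5); 5 − 5 = 0

28657 + 6765 + 1597 + 610 + 21 + 5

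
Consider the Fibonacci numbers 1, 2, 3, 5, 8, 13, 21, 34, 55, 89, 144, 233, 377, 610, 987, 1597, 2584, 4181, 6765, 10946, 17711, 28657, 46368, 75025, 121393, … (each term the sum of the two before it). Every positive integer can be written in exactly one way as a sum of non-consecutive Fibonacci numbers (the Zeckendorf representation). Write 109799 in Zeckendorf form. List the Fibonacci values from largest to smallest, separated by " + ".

subtract 75025 from 109799: 34774 remains
subtract 28657 from 34774: 6117 remains
subtract 4181 from 6117: 1936 remains
subtract 1597 from 1936: 339 remains
subtract 233 from 339: 106 remains
subtract 89 from 106: 17 remains
subtract 13 from 17: 4 remains
subtract 3 from 4: 1 remains
subtract 1 from 1: 0 remains
So 109799 = 75025 + 28657 + 4181 + 1597 + 233 + 89 + 13 + 3 + 1, with no two terms consecutive in the sequence.

75025 + 28657 + 4181 + 1597 + 233 + 89 + 13 + 3 + 1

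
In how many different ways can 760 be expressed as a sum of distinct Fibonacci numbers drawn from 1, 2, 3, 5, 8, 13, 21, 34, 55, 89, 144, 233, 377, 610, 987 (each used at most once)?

Each representation comes from the Zeckendorf form by replacing some F_k with F_{k−1} + F_{k−2} where possible.
760 = 610+144+5+1 = 610+144+3+2+1 = 610+89+55+5+1 = … (13 more), for 16 in all.

16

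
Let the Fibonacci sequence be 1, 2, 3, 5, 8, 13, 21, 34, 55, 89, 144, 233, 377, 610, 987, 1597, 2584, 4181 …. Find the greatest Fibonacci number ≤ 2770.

2584

2584 ≤ 2770 < 4181, so the largest Fibonacci number not exceeding 2770 is 2584.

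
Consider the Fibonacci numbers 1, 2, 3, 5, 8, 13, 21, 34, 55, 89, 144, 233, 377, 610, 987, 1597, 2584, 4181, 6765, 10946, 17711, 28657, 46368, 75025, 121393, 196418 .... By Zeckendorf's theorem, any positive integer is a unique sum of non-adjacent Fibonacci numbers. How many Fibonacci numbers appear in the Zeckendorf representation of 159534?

Greedy algorithm:
121393 ≤ 159534 < 196418, so take 121393; remainder 38141
28657 ≤ 38141 < 46368, so take 28657; remainder 9484
6765 ≤ 9484 < 10946, so take 6765; remainder 2719
2584 ≤ 2719 < 4181, so take 2584; remainder 135
89 ≤ 135 < 144, so take 89; remainder 46
34 ≤ 46 < 55, so take 34; remainder 12
8 ≤ 12 < 13, so take 8; remainder 4
3 ≤ 4 < 5, so take 3; remainder 1
1 ≤ 1 < 2, so take 1; remainder 0
159534 = 121393 + 28657 + 6765 + 2584 + 89 + 34 + 8 + 3 + 1, which has 9 terms.

9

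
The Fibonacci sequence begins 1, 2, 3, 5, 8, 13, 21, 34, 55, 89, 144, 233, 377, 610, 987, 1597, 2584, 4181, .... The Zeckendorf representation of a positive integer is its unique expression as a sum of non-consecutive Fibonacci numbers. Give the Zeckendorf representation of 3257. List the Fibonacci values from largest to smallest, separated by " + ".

Repeatedly subtract the largest Fibonacci number that fits:
3257 − 2584 = 673
673 − 610 = 63
63 − 55 = 8
8 − 8 = 0
So 3257 = 2584 + 610 + 55 + 8, with no two terms consecutive in the sequence.

2584 + 610 + 55 + 8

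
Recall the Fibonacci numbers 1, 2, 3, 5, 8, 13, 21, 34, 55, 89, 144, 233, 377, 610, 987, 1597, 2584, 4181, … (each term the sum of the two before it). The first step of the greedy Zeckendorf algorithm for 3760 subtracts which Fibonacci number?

2584 ≤ 3760 < 4181, so the largest Fibonacci number not exceeding 3760 is 2584.

2584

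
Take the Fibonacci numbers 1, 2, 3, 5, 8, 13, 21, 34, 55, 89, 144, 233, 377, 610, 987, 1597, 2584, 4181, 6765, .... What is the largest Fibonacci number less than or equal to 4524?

4181 ≤ 4524 < 6765, so the largest Fibonacci number not exceeding 4524 is 4181.

4181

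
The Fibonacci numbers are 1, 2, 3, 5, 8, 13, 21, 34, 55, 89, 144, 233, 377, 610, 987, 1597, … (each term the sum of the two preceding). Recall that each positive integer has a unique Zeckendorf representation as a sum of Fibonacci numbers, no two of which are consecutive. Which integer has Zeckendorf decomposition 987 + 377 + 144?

1508

987 + 377 + 144 = 1508.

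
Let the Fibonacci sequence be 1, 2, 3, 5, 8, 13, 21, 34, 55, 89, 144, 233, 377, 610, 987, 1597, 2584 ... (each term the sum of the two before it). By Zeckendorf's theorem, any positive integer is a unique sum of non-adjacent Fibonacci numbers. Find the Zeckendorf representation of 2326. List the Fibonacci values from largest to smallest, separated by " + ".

1597 + 610 + 89 + 21 + 8 + 1

subtract 1597 from 2326: 729 remains
subtract 610 from 729: 119 remains
subtract 89 from 119: 30 remains
subtract 21 from 30: 9 remains
subtract 8 from 9: 1 remains
subtract 1 from 1: 0 remains
So 2326 = 1597 + 610 + 89 + 21 + 8 + 1, with no two terms consecutive in the sequence.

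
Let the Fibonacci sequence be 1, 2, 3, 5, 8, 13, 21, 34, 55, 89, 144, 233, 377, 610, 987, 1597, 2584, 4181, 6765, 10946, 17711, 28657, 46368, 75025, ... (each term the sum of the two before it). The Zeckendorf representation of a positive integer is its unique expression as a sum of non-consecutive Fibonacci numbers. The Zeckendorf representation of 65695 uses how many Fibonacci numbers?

6

take 46368 (≤ 65695); 65695 − 46368 = 19327
take 17711 (≤ 19327); 19327 − 17711 = 1616
take 1597 (≤ 1616); 1616 − 1597 = 19
take 13 (≤ 19); 19 − 13 = 6
take 5 (≤ 6); 6 − 5 = 1
take 1 (≤ 1); 1 − 1 = 0
65695 = 46368 + 17711 + 1597 + 13 + 5 + 1, which has 6 terms.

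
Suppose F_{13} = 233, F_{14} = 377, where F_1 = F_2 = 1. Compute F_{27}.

196418

By the addition formula F_{m+n} = F_m F_{n+1} + F_{m−1} F_n with m=14, n=13: F_{27} = 377·377 + 233·233 = 142129 + 54289 = 196418.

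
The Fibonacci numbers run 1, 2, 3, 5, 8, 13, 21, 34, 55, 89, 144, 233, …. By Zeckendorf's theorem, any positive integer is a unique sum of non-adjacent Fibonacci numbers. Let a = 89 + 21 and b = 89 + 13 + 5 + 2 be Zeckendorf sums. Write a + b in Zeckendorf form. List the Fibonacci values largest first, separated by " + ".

The two numbers are 110 and 109, so their sum is 219.
Greedy algorithm:
144 ≤ 219 < 233, so take 144; remainder 75
55 ≤ 75 < 89, so take 55; remainder 20
13 ≤ 20 < 21, so take 13; remainder 7
5 ≤ 7 < 8, so take 5; remainder 2
2 ≤ 2 < 3, so take 2; remainder 0

144 + 55 + 13 + 5 + 2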